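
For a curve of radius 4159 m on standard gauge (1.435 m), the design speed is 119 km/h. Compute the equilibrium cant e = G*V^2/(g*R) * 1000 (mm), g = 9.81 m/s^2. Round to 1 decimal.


Convert speed: V = 119 / 3.6 = 33.0556 m/s
Apply formula: e = 1.435 * 33.0556^2 / (9.81 * 4159)
e = 1.435 * 1092.6698 / 40799.79
e = 0.038431 m = 38.4 mm

38.4


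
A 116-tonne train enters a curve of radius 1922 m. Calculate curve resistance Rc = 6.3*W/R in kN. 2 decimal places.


Rc = 6.3 * W / R
Rc = 6.3 * 116 / 1922
Rc = 730.8 / 1922
Rc = 0.38 kN

0.38


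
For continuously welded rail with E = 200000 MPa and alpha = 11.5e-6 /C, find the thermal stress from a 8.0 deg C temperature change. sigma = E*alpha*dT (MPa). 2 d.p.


sigma = E * alpha * dT
sigma = 200000 * 11.5e-6 * 8.0
sigma = 2.3 * 8.0
sigma = 18.40 MPa

18.40


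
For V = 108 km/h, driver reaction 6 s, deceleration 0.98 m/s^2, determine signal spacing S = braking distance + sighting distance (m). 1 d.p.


V = 108 / 3.6 = 30.0 m/s
Braking distance = 30.0^2 / (2*0.98) = 459.1837 m
Sighting distance = 30.0 * 6 = 180.0 m
S = 459.1837 + 180.0 = 639.2 m

639.2


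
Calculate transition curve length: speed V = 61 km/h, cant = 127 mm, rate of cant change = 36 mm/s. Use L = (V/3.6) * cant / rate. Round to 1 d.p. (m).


Convert speed: V = 61 / 3.6 = 16.9444 m/s
L = 16.9444 * 127 / 36
L = 2151.9444 / 36
L = 59.8 m

59.8


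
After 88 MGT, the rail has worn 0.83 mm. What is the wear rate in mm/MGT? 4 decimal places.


Wear rate = total wear / cumulative tonnage
Rate = 0.83 / 88
Rate = 0.0094 mm/MGT

0.0094


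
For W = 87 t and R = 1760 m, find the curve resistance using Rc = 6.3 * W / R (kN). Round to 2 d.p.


Rc = 6.3 * W / R
Rc = 6.3 * 87 / 1760
Rc = 548.1 / 1760
Rc = 0.31 kN

0.31


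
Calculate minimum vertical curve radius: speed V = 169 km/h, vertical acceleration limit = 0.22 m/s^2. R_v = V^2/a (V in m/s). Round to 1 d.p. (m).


Convert speed: V = 169 / 3.6 = 46.9444 m/s
V^2 = 2203.7809 m^2/s^2
R_v = 2203.7809 / 0.22
R_v = 10017.2 m

10017.2


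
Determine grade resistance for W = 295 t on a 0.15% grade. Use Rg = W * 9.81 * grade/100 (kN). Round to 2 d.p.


Rg = W * 9.81 * grade / 100
Rg = 295 * 9.81 * 0.15 / 100
Rg = 2893.95 * 0.0015
Rg = 4.34 kN

4.34


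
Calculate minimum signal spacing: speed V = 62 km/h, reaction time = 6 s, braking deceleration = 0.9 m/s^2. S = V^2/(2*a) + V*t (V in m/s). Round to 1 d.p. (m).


V = 62 / 3.6 = 17.2222 m/s
Braking distance = 17.2222^2 / (2*0.9) = 164.7805 m
Sighting distance = 17.2222 * 6 = 103.3333 m
S = 164.7805 + 103.3333 = 268.1 m

268.1


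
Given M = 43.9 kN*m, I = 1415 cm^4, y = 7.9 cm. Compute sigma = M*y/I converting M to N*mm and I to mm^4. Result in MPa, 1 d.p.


Convert units:
M = 43.9 kN*m = 43900000 N*mm
y = 7.9 cm = 79 mm
I = 1415 cm^4 = 14150000 mm^4
sigma = 43900000 * 79 / 14150000
sigma = 245.1 MPa

245.1


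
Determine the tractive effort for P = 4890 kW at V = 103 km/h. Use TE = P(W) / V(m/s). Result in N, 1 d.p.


Convert: P = 4890 kW = 4890000 W
V = 103 / 3.6 = 28.6111 m/s
TE = 4890000 / 28.6111
TE = 170912.6 N

170912.6


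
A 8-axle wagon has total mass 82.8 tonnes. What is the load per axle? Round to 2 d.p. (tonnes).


Load per axle = total weight / number of axles
Load = 82.8 / 8
Load = 10.35 tonnes

10.35


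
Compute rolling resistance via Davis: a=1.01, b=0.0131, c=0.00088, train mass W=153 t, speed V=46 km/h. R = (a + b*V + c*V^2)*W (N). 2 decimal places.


b*V = 0.0131 * 46 = 0.6026
c*V^2 = 0.00088 * 2116 = 1.86208
R_per_t = 1.01 + 0.6026 + 1.86208 = 3.47468 N/t
R_total = 3.47468 * 153 = 531.63 N

531.63


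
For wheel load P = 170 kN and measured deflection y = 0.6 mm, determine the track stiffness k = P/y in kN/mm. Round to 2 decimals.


Track stiffness k = P / y
k = 170 / 0.6
k = 283.33 kN/mm

283.33


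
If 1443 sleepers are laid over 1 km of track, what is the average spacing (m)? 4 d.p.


Spacing = 1000 m / number of sleepers
Spacing = 1000 / 1443
Spacing = 0.6930 m

0.6930


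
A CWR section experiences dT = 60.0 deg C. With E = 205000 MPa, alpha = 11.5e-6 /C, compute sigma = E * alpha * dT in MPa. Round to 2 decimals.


sigma = E * alpha * dT
sigma = 205000 * 11.5e-6 * 60.0
sigma = 2.3575 * 60.0
sigma = 141.45 MPa

141.45


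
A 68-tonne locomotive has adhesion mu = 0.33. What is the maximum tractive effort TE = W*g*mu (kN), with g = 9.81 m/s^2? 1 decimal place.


TE_max = W * g * mu
TE_max = 68 * 9.81 * 0.33
TE_max = 667.08 * 0.33
TE_max = 220.1 kN

220.1


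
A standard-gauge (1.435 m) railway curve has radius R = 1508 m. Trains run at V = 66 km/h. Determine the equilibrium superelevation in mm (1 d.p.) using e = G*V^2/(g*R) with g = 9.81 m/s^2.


Convert speed: V = 66 / 3.6 = 18.3333 m/s
Apply formula: e = 1.435 * 18.3333^2 / (9.81 * 1508)
e = 1.435 * 336.1111 / 14793.48
e = 0.032604 m = 32.6 mm

32.6


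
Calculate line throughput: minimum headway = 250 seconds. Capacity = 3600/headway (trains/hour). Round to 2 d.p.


Capacity = 3600 / headway
Capacity = 3600 / 250
Capacity = 14.40 trains/hour

14.40


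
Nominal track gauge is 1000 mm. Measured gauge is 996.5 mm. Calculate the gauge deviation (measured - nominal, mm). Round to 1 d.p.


Deviation = measured - nominal
Deviation = 996.5 - 1000
Deviation = -3.5 mm

-3.5


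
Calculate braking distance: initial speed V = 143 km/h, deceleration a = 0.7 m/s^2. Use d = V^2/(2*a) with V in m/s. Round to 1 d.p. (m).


Convert speed: V = 143 / 3.6 = 39.7222 m/s
V^2 = 1577.8549
d = 1577.8549 / (2 * 0.7)
d = 1577.8549 / 1.4
d = 1127.0 m

1127.0


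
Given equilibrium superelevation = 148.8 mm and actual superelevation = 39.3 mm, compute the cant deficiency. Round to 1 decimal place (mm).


Cant deficiency = equilibrium cant - actual cant
CD = 148.8 - 39.3
CD = 109.5 mm

109.5


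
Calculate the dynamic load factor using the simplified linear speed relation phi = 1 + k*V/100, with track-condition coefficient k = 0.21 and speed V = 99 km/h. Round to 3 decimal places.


phi = 1 + k * V / 100
phi = 1 + 0.21 * 99 / 100
phi = 1 + 0.2079
phi = 1.208

1.208


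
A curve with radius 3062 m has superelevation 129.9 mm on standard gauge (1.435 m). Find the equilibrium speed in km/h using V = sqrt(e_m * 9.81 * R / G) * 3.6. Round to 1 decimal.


Convert cant: e = 129.9 mm = 0.1299 m
V_ms = sqrt(0.1299 * 9.81 * 3062 / 1.435)
V_ms = sqrt(2719.139218) = 52.1454 m/s
V = 52.1454 * 3.6 = 187.7 km/h

187.7


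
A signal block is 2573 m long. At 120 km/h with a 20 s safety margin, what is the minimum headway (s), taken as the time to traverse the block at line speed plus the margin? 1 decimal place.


V = 120 / 3.6 = 33.3333 m/s
Block traversal time = 2573 / 33.3333 = 77.19 s
Headway = 77.19 + 20
Headway = 97.2 s

97.2


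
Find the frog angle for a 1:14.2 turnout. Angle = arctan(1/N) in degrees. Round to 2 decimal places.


1/N = 1/14.2 = 0.070423
angle = arctan(0.070423) = 0.070306 rad
angle = 0.070306 * 180/pi = 4.03 degrees

4.03


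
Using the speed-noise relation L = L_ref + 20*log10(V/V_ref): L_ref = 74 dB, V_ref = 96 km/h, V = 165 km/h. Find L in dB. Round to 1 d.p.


V/V_ref = 165 / 96 = 1.71875
log10(1.71875) = 0.235213
20 * 0.235213 = 4.7043
L = 74 + 4.7043 = 78.7 dB

78.7


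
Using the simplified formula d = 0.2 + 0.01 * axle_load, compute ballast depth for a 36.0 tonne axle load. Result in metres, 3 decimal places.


d = 0.2 + 0.01 * 36.0
d = 0.2 + 0.36
d = 0.560 m

0.560


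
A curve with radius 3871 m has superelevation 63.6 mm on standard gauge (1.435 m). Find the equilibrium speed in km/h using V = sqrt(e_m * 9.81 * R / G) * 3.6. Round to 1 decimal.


Convert cant: e = 63.6 mm = 0.0636 m
V_ms = sqrt(0.0636 * 9.81 * 3871 / 1.435)
V_ms = sqrt(1683.051454) = 41.025 m/s
V = 41.025 * 3.6 = 147.7 km/h

147.7


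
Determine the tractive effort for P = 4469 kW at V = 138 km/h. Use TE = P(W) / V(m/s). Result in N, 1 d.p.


Convert: P = 4469 kW = 4469000 W
V = 138 / 3.6 = 38.3333 m/s
TE = 4469000 / 38.3333
TE = 116582.6 N

116582.6


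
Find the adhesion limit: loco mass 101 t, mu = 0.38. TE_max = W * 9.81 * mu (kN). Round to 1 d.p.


TE_max = W * g * mu
TE_max = 101 * 9.81 * 0.38
TE_max = 990.81 * 0.38
TE_max = 376.5 kN

376.5


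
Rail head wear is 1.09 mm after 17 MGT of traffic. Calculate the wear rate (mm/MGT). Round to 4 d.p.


Wear rate = total wear / cumulative tonnage
Rate = 1.09 / 17
Rate = 0.0641 mm/MGT

0.0641


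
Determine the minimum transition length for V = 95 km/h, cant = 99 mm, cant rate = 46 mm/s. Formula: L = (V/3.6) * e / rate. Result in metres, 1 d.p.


Convert speed: V = 95 / 3.6 = 26.3889 m/s
L = 26.3889 * 99 / 46
L = 2612.5 / 46
L = 56.8 m

56.8


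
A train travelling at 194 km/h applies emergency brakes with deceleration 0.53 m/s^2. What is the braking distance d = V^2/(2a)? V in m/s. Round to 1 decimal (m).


Convert speed: V = 194 / 3.6 = 53.8889 m/s
V^2 = 2904.0123
d = 2904.0123 / (2 * 0.53)
d = 2904.0123 / 1.06
d = 2739.6 m

2739.6


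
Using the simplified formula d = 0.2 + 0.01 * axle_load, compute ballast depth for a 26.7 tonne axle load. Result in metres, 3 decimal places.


d = 0.2 + 0.01 * 26.7
d = 0.2 + 0.267
d = 0.467 m

0.467


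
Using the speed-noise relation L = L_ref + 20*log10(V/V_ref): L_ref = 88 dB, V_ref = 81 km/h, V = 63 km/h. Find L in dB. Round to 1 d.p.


V/V_ref = 63 / 81 = 0.777778
log10(0.777778) = -0.109144
20 * -0.109144 = -2.1829
L = 88 + -2.1829 = 85.8 dB

85.8


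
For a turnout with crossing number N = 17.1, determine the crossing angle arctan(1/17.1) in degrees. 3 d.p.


1/N = 1/17.1 = 0.05848
angle = arctan(0.05848) = 0.058413 rad
angle = 0.058413 * 180/pi = 3.347 degrees

3.347


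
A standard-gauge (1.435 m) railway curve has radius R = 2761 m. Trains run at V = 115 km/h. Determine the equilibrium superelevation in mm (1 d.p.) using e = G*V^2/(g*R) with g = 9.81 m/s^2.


Convert speed: V = 115 / 3.6 = 31.9444 m/s
Apply formula: e = 1.435 * 31.9444^2 / (9.81 * 2761)
e = 1.435 * 1020.4475 / 27085.41
e = 0.054064 m = 54.1 mm

54.1


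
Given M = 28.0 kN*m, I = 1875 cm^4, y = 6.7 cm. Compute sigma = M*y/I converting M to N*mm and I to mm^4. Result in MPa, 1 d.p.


Convert units:
M = 28.0 kN*m = 28000000 N*mm
y = 6.7 cm = 67 mm
I = 1875 cm^4 = 18750000 mm^4
sigma = 28000000 * 67 / 18750000
sigma = 100.1 MPa

100.1


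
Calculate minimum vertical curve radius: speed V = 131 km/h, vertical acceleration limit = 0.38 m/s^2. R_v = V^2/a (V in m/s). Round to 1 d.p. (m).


Convert speed: V = 131 / 3.6 = 36.3889 m/s
V^2 = 1324.1512 m^2/s^2
R_v = 1324.1512 / 0.38
R_v = 3484.6 m

3484.6


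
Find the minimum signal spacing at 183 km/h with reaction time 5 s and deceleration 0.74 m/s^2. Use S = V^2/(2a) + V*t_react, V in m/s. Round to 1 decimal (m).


V = 183 / 3.6 = 50.8333 m/s
Braking distance = 50.8333^2 / (2*0.74) = 1745.9647 m
Sighting distance = 50.8333 * 5 = 254.1667 m
S = 1745.9647 + 254.1667 = 2000.1 m

2000.1


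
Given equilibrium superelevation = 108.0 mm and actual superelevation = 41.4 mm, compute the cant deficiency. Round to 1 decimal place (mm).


Cant deficiency = equilibrium cant - actual cant
CD = 108.0 - 41.4
CD = 66.6 mm

66.6


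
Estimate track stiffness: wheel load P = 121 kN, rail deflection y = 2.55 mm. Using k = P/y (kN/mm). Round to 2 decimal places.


Track stiffness k = P / y
k = 121 / 2.55
k = 47.45 kN/mm

47.45


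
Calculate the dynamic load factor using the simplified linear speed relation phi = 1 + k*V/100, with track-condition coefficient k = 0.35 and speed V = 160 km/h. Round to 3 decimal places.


phi = 1 + k * V / 100
phi = 1 + 0.35 * 160 / 100
phi = 1 + 0.56
phi = 1.560

1.560


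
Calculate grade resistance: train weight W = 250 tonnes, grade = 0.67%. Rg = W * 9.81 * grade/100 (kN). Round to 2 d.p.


Rg = W * 9.81 * grade / 100
Rg = 250 * 9.81 * 0.67 / 100
Rg = 2452.5 * 0.0067
Rg = 16.43 kN

16.43


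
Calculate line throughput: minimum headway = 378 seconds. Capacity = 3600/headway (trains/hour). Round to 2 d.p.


Capacity = 3600 / headway
Capacity = 3600 / 378
Capacity = 9.52 trains/hour

9.52


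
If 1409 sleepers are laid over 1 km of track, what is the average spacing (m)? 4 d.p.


Spacing = 1000 m / number of sleepers
Spacing = 1000 / 1409
Spacing = 0.7097 m

0.7097


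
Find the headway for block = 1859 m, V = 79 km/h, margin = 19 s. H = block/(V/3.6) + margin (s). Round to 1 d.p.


V = 79 / 3.6 = 21.9444 m/s
Block traversal time = 1859 / 21.9444 = 84.7139 s
Headway = 84.7139 + 19
Headway = 103.7 s

103.7


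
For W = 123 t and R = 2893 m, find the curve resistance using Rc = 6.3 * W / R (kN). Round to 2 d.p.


Rc = 6.3 * W / R
Rc = 6.3 * 123 / 2893
Rc = 774.9 / 2893
Rc = 0.27 kN

0.27


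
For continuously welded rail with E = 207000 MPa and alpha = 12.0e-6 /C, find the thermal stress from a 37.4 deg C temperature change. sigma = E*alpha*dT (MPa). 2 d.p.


sigma = E * alpha * dT
sigma = 207000 * 12.0e-6 * 37.4
sigma = 2.484 * 37.4
sigma = 92.90 MPa

92.90


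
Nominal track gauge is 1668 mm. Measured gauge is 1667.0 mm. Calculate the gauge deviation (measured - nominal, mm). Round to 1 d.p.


Deviation = measured - nominal
Deviation = 1667.0 - 1668
Deviation = -1.0 mm

-1.0


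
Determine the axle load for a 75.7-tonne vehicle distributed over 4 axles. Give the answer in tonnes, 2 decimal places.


Load per axle = total weight / number of axles
Load = 75.7 / 4
Load = 18.93 tonnes

18.93


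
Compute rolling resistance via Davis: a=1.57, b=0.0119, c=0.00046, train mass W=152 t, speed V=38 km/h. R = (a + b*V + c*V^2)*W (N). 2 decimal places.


b*V = 0.0119 * 38 = 0.4522
c*V^2 = 0.00046 * 1444 = 0.66424
R_per_t = 1.57 + 0.4522 + 0.66424 = 2.68644 N/t
R_total = 2.68644 * 152 = 408.34 N

408.34


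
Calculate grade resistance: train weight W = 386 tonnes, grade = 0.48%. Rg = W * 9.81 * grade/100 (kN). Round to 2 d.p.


Rg = W * 9.81 * grade / 100
Rg = 386 * 9.81 * 0.48 / 100
Rg = 3786.66 * 0.0048
Rg = 18.18 kN

18.18


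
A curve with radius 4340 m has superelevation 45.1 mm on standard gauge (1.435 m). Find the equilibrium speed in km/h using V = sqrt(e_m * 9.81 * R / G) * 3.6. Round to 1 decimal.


Convert cant: e = 45.1 mm = 0.0451 m
V_ms = sqrt(0.0451 * 9.81 * 4340 / 1.435)
V_ms = sqrt(1338.084) = 36.5798 m/s
V = 36.5798 * 3.6 = 131.7 km/h

131.7


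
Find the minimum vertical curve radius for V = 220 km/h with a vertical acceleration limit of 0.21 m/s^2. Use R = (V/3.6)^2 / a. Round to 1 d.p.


Convert speed: V = 220 / 3.6 = 61.1111 m/s
V^2 = 3734.5679 m^2/s^2
R_v = 3734.5679 / 0.21
R_v = 17783.7 m

17783.7


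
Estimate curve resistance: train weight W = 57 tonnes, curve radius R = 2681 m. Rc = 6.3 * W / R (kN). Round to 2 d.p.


Rc = 6.3 * W / R
Rc = 6.3 * 57 / 2681
Rc = 359.1 / 2681
Rc = 0.13 kN

0.13


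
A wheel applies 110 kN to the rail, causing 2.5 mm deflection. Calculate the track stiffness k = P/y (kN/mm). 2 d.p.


Track stiffness k = P / y
k = 110 / 2.5
k = 44.00 kN/mm

44.00


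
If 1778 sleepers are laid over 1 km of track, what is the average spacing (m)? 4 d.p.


Spacing = 1000 m / number of sleepers
Spacing = 1000 / 1778
Spacing = 0.5624 m

0.5624


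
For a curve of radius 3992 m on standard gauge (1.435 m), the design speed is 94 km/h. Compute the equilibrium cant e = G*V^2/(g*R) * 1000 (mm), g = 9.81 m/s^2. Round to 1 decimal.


Convert speed: V = 94 / 3.6 = 26.1111 m/s
Apply formula: e = 1.435 * 26.1111^2 / (9.81 * 3992)
e = 1.435 * 681.7901 / 39161.52
e = 0.024983 m = 25.0 mm

25.0


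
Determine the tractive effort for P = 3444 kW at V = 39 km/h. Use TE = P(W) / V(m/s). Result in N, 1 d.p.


Convert: P = 3444 kW = 3444000 W
V = 39 / 3.6 = 10.8333 m/s
TE = 3444000 / 10.8333
TE = 317907.7 N

317907.7


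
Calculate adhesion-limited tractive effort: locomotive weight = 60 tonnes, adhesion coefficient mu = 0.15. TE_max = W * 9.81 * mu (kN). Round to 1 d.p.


TE_max = W * g * mu
TE_max = 60 * 9.81 * 0.15
TE_max = 588.6 * 0.15
TE_max = 88.3 kN

88.3


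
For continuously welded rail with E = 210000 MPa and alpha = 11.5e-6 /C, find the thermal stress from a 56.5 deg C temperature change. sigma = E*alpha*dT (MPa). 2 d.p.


sigma = E * alpha * dT
sigma = 210000 * 11.5e-6 * 56.5
sigma = 2.415 * 56.5
sigma = 136.45 MPa

136.45


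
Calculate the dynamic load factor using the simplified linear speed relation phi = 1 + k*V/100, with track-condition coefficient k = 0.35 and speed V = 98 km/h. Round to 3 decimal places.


phi = 1 + k * V / 100
phi = 1 + 0.35 * 98 / 100
phi = 1 + 0.343
phi = 1.343

1.343


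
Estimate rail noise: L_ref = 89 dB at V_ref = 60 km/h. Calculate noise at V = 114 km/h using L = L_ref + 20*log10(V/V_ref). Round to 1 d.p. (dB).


V/V_ref = 114 / 60 = 1.9
log10(1.9) = 0.278754
20 * 0.278754 = 5.5751
L = 89 + 5.5751 = 94.6 dB

94.6


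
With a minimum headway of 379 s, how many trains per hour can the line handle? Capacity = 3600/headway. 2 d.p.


Capacity = 3600 / headway
Capacity = 3600 / 379
Capacity = 9.50 trains/hour

9.50


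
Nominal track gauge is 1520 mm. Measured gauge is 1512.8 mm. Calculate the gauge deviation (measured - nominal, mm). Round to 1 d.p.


Deviation = measured - nominal
Deviation = 1512.8 - 1520
Deviation = -7.2 mm

-7.2


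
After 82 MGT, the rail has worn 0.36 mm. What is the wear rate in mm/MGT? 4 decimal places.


Wear rate = total wear / cumulative tonnage
Rate = 0.36 / 82
Rate = 0.0044 mm/MGT

0.0044


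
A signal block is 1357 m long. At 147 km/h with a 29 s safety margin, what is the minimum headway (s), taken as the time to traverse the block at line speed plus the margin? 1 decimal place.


V = 147 / 3.6 = 40.8333 m/s
Block traversal time = 1357 / 40.8333 = 33.2327 s
Headway = 33.2327 + 29
Headway = 62.2 s

62.2


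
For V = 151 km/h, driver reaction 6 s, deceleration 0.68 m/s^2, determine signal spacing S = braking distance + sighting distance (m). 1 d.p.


V = 151 / 3.6 = 41.9444 m/s
Braking distance = 41.9444^2 / (2*0.68) = 1293.6297 m
Sighting distance = 41.9444 * 6 = 251.6667 m
S = 1293.6297 + 251.6667 = 1545.3 m

1545.3


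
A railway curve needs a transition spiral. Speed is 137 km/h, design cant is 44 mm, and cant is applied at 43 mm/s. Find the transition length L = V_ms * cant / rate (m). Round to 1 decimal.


Convert speed: V = 137 / 3.6 = 38.0556 m/s
L = 38.0556 * 44 / 43
L = 1674.4444 / 43
L = 38.9 m

38.9


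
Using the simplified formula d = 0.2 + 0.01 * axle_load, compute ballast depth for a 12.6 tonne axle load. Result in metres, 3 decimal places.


d = 0.2 + 0.01 * 12.6
d = 0.2 + 0.126
d = 0.326 m

0.326


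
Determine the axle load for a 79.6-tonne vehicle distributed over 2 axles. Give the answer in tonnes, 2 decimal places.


Load per axle = total weight / number of axles
Load = 79.6 / 2
Load = 39.80 tonnes

39.80


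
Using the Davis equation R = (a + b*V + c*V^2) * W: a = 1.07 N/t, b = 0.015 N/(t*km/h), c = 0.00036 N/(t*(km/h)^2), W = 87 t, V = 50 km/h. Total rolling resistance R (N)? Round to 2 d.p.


b*V = 0.015 * 50 = 0.75
c*V^2 = 0.00036 * 2500 = 0.9
R_per_t = 1.07 + 0.75 + 0.9 = 2.72 N/t
R_total = 2.72 * 87 = 236.64 N

236.64


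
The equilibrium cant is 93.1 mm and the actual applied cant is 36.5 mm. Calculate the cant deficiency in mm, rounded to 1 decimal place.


Cant deficiency = equilibrium cant - actual cant
CD = 93.1 - 36.5
CD = 56.6 mm

56.6


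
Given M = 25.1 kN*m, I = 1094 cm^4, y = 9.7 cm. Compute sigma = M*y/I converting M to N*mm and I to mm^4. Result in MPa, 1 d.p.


Convert units:
M = 25.1 kN*m = 25100000 N*mm
y = 9.7 cm = 97 mm
I = 1094 cm^4 = 10940000 mm^4
sigma = 25100000 * 97 / 10940000
sigma = 222.6 MPa

222.6


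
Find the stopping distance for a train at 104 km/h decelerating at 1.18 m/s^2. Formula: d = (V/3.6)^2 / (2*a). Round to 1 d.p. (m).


Convert speed: V = 104 / 3.6 = 28.8889 m/s
V^2 = 834.5679
d = 834.5679 / (2 * 1.18)
d = 834.5679 / 2.36
d = 353.6 m

353.6


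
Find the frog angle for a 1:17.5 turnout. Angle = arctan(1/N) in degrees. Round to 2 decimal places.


1/N = 1/17.5 = 0.057143
angle = arctan(0.057143) = 0.057081 rad
angle = 0.057081 * 180/pi = 3.27 degrees

3.27


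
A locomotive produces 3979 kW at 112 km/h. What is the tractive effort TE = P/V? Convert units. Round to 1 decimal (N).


Convert: P = 3979 kW = 3979000 W
V = 112 / 3.6 = 31.1111 m/s
TE = 3979000 / 31.1111
TE = 127896.4 N

127896.4


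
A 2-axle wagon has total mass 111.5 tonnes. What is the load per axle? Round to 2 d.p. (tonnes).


Load per axle = total weight / number of axles
Load = 111.5 / 2
Load = 55.75 tonnes

55.75


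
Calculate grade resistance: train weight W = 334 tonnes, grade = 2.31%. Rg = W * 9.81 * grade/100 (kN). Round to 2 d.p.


Rg = W * 9.81 * grade / 100
Rg = 334 * 9.81 * 2.31 / 100
Rg = 3276.54 * 0.0231
Rg = 75.69 kN

75.69


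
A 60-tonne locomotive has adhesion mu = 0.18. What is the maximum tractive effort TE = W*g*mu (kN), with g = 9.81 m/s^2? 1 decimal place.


TE_max = W * g * mu
TE_max = 60 * 9.81 * 0.18
TE_max = 588.6 * 0.18
TE_max = 105.9 kN

105.9


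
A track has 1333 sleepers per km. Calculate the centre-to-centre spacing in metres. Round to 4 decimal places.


Spacing = 1000 m / number of sleepers
Spacing = 1000 / 1333
Spacing = 0.7502 m

0.7502


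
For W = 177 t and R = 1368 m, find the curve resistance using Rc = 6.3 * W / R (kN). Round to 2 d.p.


Rc = 6.3 * W / R
Rc = 6.3 * 177 / 1368
Rc = 1115.1 / 1368
Rc = 0.82 kN

0.82


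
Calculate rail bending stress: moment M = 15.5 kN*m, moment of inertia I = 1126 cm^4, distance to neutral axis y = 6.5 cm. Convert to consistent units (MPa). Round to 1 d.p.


Convert units:
M = 15.5 kN*m = 15500000 N*mm
y = 6.5 cm = 65 mm
I = 1126 cm^4 = 11260000 mm^4
sigma = 15500000 * 65 / 11260000
sigma = 89.5 MPa

89.5


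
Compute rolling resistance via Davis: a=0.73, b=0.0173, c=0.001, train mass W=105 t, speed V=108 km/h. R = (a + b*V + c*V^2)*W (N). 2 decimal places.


b*V = 0.0173 * 108 = 1.8684
c*V^2 = 0.001 * 11664 = 11.664
R_per_t = 0.73 + 1.8684 + 11.664 = 14.2624 N/t
R_total = 14.2624 * 105 = 1497.55 N

1497.55


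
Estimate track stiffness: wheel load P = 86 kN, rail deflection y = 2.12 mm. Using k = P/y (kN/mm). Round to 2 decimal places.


Track stiffness k = P / y
k = 86 / 2.12
k = 40.57 kN/mm

40.57


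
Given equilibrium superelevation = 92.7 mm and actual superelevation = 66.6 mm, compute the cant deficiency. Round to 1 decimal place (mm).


Cant deficiency = equilibrium cant - actual cant
CD = 92.7 - 66.6
CD = 26.1 mm

26.1


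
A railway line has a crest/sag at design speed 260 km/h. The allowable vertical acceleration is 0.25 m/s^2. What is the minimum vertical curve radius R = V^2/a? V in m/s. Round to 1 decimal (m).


Convert speed: V = 260 / 3.6 = 72.2222 m/s
V^2 = 5216.0494 m^2/s^2
R_v = 5216.0494 / 0.25
R_v = 20864.2 m

20864.2


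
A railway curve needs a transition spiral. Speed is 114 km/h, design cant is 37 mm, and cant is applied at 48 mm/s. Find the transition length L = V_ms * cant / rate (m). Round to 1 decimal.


Convert speed: V = 114 / 3.6 = 31.6667 m/s
L = 31.6667 * 37 / 48
L = 1171.6667 / 48
L = 24.4 m

24.4


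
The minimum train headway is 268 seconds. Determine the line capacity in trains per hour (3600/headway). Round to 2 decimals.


Capacity = 3600 / headway
Capacity = 3600 / 268
Capacity = 13.43 trains/hour

13.43


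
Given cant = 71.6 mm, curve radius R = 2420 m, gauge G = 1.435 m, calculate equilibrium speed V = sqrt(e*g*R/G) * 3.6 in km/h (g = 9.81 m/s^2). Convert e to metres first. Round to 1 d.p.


Convert cant: e = 71.6 mm = 0.0716 m
V_ms = sqrt(0.0716 * 9.81 * 2420 / 1.435)
V_ms = sqrt(1184.528446) = 34.417 m/s
V = 34.417 * 3.6 = 123.9 km/h

123.9


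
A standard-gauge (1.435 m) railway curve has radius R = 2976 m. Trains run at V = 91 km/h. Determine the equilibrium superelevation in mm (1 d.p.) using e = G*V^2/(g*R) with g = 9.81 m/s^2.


Convert speed: V = 91 / 3.6 = 25.2778 m/s
Apply formula: e = 1.435 * 25.2778^2 / (9.81 * 2976)
e = 1.435 * 638.966 / 29194.56
e = 0.031407 m = 31.4 mm

31.4


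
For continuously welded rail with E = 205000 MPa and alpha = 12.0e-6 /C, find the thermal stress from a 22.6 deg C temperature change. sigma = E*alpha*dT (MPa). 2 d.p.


sigma = E * alpha * dT
sigma = 205000 * 12.0e-6 * 22.6
sigma = 2.46 * 22.6
sigma = 55.60 MPa

55.60


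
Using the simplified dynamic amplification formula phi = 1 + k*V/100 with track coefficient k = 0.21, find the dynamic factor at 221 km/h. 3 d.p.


phi = 1 + k * V / 100
phi = 1 + 0.21 * 221 / 100
phi = 1 + 0.4641
phi = 1.464

1.464


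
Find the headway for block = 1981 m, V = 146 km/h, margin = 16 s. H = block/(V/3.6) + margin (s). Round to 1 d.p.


V = 146 / 3.6 = 40.5556 m/s
Block traversal time = 1981 / 40.5556 = 48.8466 s
Headway = 48.8466 + 16
Headway = 64.8 s

64.8


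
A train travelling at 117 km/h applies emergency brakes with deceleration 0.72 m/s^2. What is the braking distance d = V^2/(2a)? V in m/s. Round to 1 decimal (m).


Convert speed: V = 117 / 3.6 = 32.5 m/s
V^2 = 1056.25
d = 1056.25 / (2 * 0.72)
d = 1056.25 / 1.44
d = 733.5 m

733.5


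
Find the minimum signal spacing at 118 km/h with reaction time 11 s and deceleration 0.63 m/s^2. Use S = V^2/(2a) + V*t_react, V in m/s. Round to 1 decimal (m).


V = 118 / 3.6 = 32.7778 m/s
Braking distance = 32.7778^2 / (2*0.63) = 852.6847 m
Sighting distance = 32.7778 * 11 = 360.5556 m
S = 852.6847 + 360.5556 = 1213.2 m

1213.2


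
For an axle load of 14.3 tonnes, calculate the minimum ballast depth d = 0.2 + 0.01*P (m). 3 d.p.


d = 0.2 + 0.01 * 14.3
d = 0.2 + 0.143
d = 0.343 m

0.343


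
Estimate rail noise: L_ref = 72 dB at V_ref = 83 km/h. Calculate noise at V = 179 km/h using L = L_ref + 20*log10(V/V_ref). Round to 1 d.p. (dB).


V/V_ref = 179 / 83 = 2.156627
log10(2.156627) = 0.333775
20 * 0.333775 = 6.6755
L = 72 + 6.6755 = 78.7 dB

78.7


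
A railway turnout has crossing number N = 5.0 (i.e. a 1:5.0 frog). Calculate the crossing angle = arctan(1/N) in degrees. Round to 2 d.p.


1/N = 1/5.0 = 0.2
angle = arctan(0.2) = 0.197396 rad
angle = 0.197396 * 180/pi = 11.31 degrees

11.31


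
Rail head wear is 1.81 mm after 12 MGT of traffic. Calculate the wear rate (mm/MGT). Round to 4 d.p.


Wear rate = total wear / cumulative tonnage
Rate = 1.81 / 12
Rate = 0.1508 mm/MGT

0.1508


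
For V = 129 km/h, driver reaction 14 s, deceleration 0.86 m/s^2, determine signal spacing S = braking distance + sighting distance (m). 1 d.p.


V = 129 / 3.6 = 35.8333 m/s
Braking distance = 35.8333^2 / (2*0.86) = 746.5278 m
Sighting distance = 35.8333 * 14 = 501.6667 m
S = 746.5278 + 501.6667 = 1248.2 m

1248.2


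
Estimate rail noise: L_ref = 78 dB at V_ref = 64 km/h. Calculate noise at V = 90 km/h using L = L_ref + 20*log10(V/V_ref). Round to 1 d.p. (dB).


V/V_ref = 90 / 64 = 1.40625
log10(1.40625) = 0.148063
20 * 0.148063 = 2.9613
L = 78 + 2.9613 = 81.0 dB

81.0


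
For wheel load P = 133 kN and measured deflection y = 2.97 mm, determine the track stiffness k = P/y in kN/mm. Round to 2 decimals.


Track stiffness k = P / y
k = 133 / 2.97
k = 44.78 kN/mm

44.78


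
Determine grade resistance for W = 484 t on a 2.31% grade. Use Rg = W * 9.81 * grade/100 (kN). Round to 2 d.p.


Rg = W * 9.81 * grade / 100
Rg = 484 * 9.81 * 2.31 / 100
Rg = 4748.04 * 0.0231
Rg = 109.68 kN

109.68


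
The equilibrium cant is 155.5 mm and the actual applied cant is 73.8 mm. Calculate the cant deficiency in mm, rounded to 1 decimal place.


Cant deficiency = equilibrium cant - actual cant
CD = 155.5 - 73.8
CD = 81.7 mm

81.7


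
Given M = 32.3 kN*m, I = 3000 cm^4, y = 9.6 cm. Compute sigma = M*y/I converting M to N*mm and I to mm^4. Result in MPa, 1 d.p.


Convert units:
M = 32.3 kN*m = 32300000 N*mm
y = 9.6 cm = 96 mm
I = 3000 cm^4 = 30000000 mm^4
sigma = 32300000 * 96 / 30000000
sigma = 103.4 MPa

103.4


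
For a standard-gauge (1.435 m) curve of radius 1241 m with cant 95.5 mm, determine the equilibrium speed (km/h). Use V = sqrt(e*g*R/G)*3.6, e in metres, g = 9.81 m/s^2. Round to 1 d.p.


Convert cant: e = 95.5 mm = 0.0955 m
V_ms = sqrt(0.0955 * 9.81 * 1241 / 1.435)
V_ms = sqrt(810.200038) = 28.464 m/s
V = 28.464 * 3.6 = 102.5 km/h

102.5


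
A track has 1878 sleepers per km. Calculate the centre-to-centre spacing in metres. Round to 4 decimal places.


Spacing = 1000 m / number of sleepers
Spacing = 1000 / 1878
Spacing = 0.5325 m

0.5325


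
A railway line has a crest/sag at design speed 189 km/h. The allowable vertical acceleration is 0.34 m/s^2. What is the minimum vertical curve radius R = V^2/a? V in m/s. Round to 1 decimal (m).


Convert speed: V = 189 / 3.6 = 52.5 m/s
V^2 = 2756.25 m^2/s^2
R_v = 2756.25 / 0.34
R_v = 8106.6 m

8106.6


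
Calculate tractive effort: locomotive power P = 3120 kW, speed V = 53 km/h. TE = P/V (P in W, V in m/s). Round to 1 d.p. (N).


Convert: P = 3120 kW = 3120000 W
V = 53 / 3.6 = 14.7222 m/s
TE = 3120000 / 14.7222
TE = 211924.5 N

211924.5


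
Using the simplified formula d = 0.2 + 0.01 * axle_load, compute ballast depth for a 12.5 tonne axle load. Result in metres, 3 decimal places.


d = 0.2 + 0.01 * 12.5
d = 0.2 + 0.125
d = 0.325 m

0.325


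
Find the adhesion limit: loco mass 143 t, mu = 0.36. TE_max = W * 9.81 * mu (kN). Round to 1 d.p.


TE_max = W * g * mu
TE_max = 143 * 9.81 * 0.36
TE_max = 1402.83 * 0.36
TE_max = 505.0 kN

505.0


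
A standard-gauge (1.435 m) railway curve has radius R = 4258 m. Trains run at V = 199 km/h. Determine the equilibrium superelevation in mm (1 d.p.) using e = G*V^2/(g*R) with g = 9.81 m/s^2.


Convert speed: V = 199 / 3.6 = 55.2778 m/s
Apply formula: e = 1.435 * 55.2778^2 / (9.81 * 4258)
e = 1.435 * 3055.6327 / 41770.98
e = 0.104973 m = 105.0 mm

105.0


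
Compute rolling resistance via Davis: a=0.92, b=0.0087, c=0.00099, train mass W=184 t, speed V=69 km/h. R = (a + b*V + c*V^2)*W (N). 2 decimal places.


b*V = 0.0087 * 69 = 0.6003
c*V^2 = 0.00099 * 4761 = 4.71339
R_per_t = 0.92 + 0.6003 + 4.71339 = 6.23369 N/t
R_total = 6.23369 * 184 = 1147.00 N

1147.00


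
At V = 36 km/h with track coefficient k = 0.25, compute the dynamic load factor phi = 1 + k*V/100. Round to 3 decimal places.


phi = 1 + k * V / 100
phi = 1 + 0.25 * 36 / 100
phi = 1 + 0.09
phi = 1.090

1.090


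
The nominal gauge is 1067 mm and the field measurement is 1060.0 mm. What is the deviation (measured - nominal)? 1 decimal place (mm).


Deviation = measured - nominal
Deviation = 1060.0 - 1067
Deviation = -7.0 mm

-7.0


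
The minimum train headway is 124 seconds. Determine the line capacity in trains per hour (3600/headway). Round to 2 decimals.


Capacity = 3600 / headway
Capacity = 3600 / 124
Capacity = 29.03 trains/hour

29.03


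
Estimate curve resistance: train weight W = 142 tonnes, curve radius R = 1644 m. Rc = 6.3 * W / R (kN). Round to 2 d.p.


Rc = 6.3 * W / R
Rc = 6.3 * 142 / 1644
Rc = 894.6 / 1644
Rc = 0.54 kN

0.54


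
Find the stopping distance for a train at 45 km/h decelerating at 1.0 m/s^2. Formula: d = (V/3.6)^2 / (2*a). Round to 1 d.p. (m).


Convert speed: V = 45 / 3.6 = 12.5 m/s
V^2 = 156.25
d = 156.25 / (2 * 1.0)
d = 156.25 / 2.0
d = 78.1 m

78.1


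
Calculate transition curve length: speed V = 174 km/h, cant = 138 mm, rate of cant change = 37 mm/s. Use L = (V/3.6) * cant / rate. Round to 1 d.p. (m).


Convert speed: V = 174 / 3.6 = 48.3333 m/s
L = 48.3333 * 138 / 37
L = 6670.0 / 37
L = 180.3 m

180.3


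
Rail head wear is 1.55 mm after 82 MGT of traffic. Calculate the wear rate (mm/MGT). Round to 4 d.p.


Wear rate = total wear / cumulative tonnage
Rate = 1.55 / 82
Rate = 0.0189 mm/MGT

0.0189


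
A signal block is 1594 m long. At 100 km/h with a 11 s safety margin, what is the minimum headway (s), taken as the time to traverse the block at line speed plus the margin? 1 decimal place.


V = 100 / 3.6 = 27.7778 m/s
Block traversal time = 1594 / 27.7778 = 57.384 s
Headway = 57.384 + 11
Headway = 68.4 s

68.4


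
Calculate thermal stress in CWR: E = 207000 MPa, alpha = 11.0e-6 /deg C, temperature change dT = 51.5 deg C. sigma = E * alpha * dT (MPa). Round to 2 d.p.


sigma = E * alpha * dT
sigma = 207000 * 11.0e-6 * 51.5
sigma = 2.277 * 51.5
sigma = 117.27 MPa

117.27


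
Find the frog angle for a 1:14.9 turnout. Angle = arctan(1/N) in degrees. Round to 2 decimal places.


1/N = 1/14.9 = 0.067114
angle = arctan(0.067114) = 0.067014 rad
angle = 0.067014 * 180/pi = 3.84 degrees

3.84


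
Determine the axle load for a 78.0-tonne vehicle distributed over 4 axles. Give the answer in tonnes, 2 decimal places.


Load per axle = total weight / number of axles
Load = 78.0 / 4
Load = 19.50 tonnes

19.50


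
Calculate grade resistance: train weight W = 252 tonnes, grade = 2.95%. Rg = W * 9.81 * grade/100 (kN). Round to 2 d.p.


Rg = W * 9.81 * grade / 100
Rg = 252 * 9.81 * 2.95 / 100
Rg = 2472.12 * 0.0295
Rg = 72.93 kN

72.93


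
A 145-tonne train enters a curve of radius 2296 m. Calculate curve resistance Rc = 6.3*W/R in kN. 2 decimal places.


Rc = 6.3 * W / R
Rc = 6.3 * 145 / 2296
Rc = 913.5 / 2296
Rc = 0.40 kN

0.40


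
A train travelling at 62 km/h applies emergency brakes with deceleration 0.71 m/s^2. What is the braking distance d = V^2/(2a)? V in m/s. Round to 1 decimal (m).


Convert speed: V = 62 / 3.6 = 17.2222 m/s
V^2 = 296.6049
d = 296.6049 / (2 * 0.71)
d = 296.6049 / 1.42
d = 208.9 m

208.9


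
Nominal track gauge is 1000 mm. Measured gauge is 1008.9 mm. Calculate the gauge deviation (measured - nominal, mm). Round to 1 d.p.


Deviation = measured - nominal
Deviation = 1008.9 - 1000
Deviation = 8.9 mm

8.9


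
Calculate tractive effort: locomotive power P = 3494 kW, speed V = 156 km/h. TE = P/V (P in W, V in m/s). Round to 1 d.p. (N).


Convert: P = 3494 kW = 3494000 W
V = 156 / 3.6 = 43.3333 m/s
TE = 3494000 / 43.3333
TE = 80630.8 N

80630.8


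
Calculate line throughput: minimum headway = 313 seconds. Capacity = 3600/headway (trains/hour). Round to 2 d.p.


Capacity = 3600 / headway
Capacity = 3600 / 313
Capacity = 11.50 trains/hour

11.50


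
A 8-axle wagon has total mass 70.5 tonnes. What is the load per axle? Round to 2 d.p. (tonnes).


Load per axle = total weight / number of axles
Load = 70.5 / 8
Load = 8.81 tonnes

8.81


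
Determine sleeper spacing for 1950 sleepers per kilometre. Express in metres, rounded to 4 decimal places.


Spacing = 1000 m / number of sleepers
Spacing = 1000 / 1950
Spacing = 0.5128 m

0.5128


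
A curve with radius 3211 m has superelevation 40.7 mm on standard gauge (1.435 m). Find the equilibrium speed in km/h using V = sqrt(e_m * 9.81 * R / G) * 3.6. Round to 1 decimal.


Convert cant: e = 40.7 mm = 0.0407 m
V_ms = sqrt(0.0407 * 9.81 * 3211 / 1.435)
V_ms = sqrt(893.412082) = 29.89 m/s
V = 29.89 * 3.6 = 107.6 km/h

107.6


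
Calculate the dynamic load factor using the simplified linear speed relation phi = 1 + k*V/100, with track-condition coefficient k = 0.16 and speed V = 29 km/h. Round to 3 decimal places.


phi = 1 + k * V / 100
phi = 1 + 0.16 * 29 / 100
phi = 1 + 0.0464
phi = 1.046

1.046


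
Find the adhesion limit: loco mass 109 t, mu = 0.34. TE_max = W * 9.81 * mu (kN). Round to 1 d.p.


TE_max = W * g * mu
TE_max = 109 * 9.81 * 0.34
TE_max = 1069.29 * 0.34
TE_max = 363.6 kN

363.6


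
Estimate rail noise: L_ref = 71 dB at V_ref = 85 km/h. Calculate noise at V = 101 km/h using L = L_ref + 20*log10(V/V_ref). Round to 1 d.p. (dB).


V/V_ref = 101 / 85 = 1.188235
log10(1.188235) = 0.074902
20 * 0.074902 = 1.498
L = 71 + 1.498 = 72.5 dB

72.5


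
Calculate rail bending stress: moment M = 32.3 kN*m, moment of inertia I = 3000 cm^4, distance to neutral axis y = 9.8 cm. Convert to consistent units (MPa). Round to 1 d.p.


Convert units:
M = 32.3 kN*m = 32300000 N*mm
y = 9.8 cm = 98 mm
I = 3000 cm^4 = 30000000 mm^4
sigma = 32300000 * 98 / 30000000
sigma = 105.5 MPa

105.5


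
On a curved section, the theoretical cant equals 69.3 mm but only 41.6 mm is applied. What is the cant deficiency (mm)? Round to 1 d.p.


Cant deficiency = equilibrium cant - actual cant
CD = 69.3 - 41.6
CD = 27.7 mm

27.7


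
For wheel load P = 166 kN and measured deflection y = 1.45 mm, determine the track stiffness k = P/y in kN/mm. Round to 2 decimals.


Track stiffness k = P / y
k = 166 / 1.45
k = 114.48 kN/mm

114.48


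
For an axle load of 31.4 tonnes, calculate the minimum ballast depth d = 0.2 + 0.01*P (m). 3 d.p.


d = 0.2 + 0.01 * 31.4
d = 0.2 + 0.314
d = 0.514 m

0.514


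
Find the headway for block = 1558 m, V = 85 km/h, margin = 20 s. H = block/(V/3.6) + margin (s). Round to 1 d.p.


V = 85 / 3.6 = 23.6111 m/s
Block traversal time = 1558 / 23.6111 = 65.9859 s
Headway = 65.9859 + 20
Headway = 86.0 s

86.0


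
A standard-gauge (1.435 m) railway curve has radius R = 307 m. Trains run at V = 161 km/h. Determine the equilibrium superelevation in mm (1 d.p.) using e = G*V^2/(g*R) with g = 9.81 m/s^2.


Convert speed: V = 161 / 3.6 = 44.7222 m/s
Apply formula: e = 1.435 * 44.7222^2 / (9.81 * 307)
e = 1.435 * 2000.0772 / 3011.67
e = 0.952996 m = 953.0 mm

953.0


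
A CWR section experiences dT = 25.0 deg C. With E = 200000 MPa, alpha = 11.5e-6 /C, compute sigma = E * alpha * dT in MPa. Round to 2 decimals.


sigma = E * alpha * dT
sigma = 200000 * 11.5e-6 * 25.0
sigma = 2.3 * 25.0
sigma = 57.50 MPa

57.50


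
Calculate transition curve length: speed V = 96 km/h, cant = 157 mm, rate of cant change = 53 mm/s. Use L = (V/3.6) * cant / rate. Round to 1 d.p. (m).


Convert speed: V = 96 / 3.6 = 26.6667 m/s
L = 26.6667 * 157 / 53
L = 4186.6667 / 53
L = 79.0 m

79.0


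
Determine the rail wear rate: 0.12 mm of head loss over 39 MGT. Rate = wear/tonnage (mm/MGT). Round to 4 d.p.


Wear rate = total wear / cumulative tonnage
Rate = 0.12 / 39
Rate = 0.0031 mm/MGT

0.0031


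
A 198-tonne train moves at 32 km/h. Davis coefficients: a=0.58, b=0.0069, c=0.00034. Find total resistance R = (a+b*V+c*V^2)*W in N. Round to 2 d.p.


b*V = 0.0069 * 32 = 0.2208
c*V^2 = 0.00034 * 1024 = 0.34816
R_per_t = 0.58 + 0.2208 + 0.34816 = 1.14896 N/t
R_total = 1.14896 * 198 = 227.49 N

227.49


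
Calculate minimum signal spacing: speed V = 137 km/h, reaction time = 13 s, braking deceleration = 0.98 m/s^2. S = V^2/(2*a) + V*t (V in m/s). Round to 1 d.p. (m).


V = 137 / 3.6 = 38.0556 m/s
Braking distance = 38.0556^2 / (2*0.98) = 738.8905 m
Sighting distance = 38.0556 * 13 = 494.7222 m
S = 738.8905 + 494.7222 = 1233.6 m

1233.6


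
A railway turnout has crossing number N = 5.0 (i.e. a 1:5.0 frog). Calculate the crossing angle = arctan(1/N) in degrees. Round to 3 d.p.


1/N = 1/5.0 = 0.2
angle = arctan(0.2) = 0.197396 rad
angle = 0.197396 * 180/pi = 11.310 degrees

11.310


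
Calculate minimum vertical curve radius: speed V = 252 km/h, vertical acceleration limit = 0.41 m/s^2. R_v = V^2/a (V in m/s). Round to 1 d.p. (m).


Convert speed: V = 252 / 3.6 = 70.0 m/s
V^2 = 4900.0 m^2/s^2
R_v = 4900.0 / 0.41
R_v = 11951.2 m

11951.2


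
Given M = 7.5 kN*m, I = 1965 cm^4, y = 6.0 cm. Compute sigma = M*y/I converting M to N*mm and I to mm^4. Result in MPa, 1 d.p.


Convert units:
M = 7.5 kN*m = 7500000 N*mm
y = 6.0 cm = 60 mm
I = 1965 cm^4 = 19650000 mm^4
sigma = 7500000 * 60 / 19650000
sigma = 22.9 MPa

22.9


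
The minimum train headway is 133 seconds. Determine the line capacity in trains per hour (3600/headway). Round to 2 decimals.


Capacity = 3600 / headway
Capacity = 3600 / 133
Capacity = 27.07 trains/hour

27.07
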